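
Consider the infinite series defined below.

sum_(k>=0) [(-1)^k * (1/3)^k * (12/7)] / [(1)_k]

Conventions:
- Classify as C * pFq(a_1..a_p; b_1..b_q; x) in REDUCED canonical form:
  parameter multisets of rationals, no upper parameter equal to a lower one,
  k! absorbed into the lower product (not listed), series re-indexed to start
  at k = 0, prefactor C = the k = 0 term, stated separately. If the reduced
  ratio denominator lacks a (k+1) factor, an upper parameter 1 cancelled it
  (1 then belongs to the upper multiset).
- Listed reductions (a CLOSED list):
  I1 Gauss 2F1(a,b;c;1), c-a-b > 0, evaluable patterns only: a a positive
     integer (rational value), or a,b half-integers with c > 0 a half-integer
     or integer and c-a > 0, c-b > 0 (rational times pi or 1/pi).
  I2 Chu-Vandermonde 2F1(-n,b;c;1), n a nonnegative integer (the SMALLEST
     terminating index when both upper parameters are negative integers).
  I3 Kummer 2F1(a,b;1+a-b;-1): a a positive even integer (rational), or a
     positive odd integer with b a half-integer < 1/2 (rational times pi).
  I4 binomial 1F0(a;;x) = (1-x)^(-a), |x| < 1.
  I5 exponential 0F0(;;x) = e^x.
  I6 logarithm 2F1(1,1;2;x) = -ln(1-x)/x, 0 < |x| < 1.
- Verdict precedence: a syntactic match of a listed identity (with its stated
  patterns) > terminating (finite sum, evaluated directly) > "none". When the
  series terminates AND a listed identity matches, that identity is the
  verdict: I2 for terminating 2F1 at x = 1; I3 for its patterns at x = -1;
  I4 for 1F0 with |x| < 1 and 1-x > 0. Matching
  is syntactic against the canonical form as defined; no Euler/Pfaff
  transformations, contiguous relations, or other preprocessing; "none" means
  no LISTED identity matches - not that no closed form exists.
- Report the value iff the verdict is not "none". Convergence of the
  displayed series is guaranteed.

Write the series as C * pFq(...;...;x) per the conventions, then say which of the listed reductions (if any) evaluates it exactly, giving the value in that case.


Prefactor 12/7, argument -1/3: 0F0 with upper {-} over lower {-}. Verdict: the I5 exponential reduction matches (the 0F0 exponential series at x = -1/3). Hence: (12/7) * e^(-1/3).

The tell: x = (-1/3) and (1)_k (prefactor 12/7) is k! itself.
Consecutive-term ratio: r(k) = (-1/3) * 1 / [(k+1)] - rational in k, leading ratio (-1/3); with t_0 = 12/7, classification follows.


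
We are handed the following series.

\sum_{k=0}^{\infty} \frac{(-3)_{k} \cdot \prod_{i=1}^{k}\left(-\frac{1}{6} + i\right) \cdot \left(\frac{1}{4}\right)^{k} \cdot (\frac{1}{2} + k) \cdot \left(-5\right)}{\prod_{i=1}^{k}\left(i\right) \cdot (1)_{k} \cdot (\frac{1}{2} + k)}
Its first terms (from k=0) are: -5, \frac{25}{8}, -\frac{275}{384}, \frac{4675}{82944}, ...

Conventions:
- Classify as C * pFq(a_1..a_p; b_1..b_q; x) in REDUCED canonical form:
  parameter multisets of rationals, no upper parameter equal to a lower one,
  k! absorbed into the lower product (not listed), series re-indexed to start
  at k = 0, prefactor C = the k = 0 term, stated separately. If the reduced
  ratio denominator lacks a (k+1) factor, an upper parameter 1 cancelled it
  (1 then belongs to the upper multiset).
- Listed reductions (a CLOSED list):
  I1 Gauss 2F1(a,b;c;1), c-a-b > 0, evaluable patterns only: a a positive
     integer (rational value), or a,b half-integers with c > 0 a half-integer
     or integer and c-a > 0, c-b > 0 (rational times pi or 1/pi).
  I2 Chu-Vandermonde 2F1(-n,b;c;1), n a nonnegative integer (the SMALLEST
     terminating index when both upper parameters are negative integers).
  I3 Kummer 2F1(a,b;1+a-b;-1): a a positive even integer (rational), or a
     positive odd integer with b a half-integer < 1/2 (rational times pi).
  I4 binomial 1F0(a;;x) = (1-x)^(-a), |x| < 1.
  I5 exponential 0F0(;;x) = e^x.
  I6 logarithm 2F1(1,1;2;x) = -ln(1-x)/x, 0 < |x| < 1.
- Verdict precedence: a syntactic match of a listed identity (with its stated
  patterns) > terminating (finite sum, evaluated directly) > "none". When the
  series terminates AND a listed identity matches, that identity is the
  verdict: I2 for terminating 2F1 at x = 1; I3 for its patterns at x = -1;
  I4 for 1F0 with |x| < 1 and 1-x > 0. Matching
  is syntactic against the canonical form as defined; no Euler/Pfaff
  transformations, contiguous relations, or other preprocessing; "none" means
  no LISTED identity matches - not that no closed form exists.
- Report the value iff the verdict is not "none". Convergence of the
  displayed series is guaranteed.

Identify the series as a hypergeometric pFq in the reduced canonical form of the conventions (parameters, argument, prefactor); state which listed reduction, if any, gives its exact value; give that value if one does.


Canonical form: C = -5 times 2F1 with upper {-3, \frac{5}{6}}, lower {1}, x = \frac{1}{4}. Verdict: terminating. (-3)_k vanishes past k = 3, leaving a 4-term sum, computed directly. Hence: -\frac{210245}{82944}.

Key observation: t_0 being -5, the product of the first k integers (C = -5) is k!.
Consecutive-term ratio: r(k) = \frac{1}{4} * (k-3) (k+\frac{5}{6}) / [(k+1) (k+1)] - poly over poly, x = \frac{1}{4} from leading terms; C = -5 at k = 0.


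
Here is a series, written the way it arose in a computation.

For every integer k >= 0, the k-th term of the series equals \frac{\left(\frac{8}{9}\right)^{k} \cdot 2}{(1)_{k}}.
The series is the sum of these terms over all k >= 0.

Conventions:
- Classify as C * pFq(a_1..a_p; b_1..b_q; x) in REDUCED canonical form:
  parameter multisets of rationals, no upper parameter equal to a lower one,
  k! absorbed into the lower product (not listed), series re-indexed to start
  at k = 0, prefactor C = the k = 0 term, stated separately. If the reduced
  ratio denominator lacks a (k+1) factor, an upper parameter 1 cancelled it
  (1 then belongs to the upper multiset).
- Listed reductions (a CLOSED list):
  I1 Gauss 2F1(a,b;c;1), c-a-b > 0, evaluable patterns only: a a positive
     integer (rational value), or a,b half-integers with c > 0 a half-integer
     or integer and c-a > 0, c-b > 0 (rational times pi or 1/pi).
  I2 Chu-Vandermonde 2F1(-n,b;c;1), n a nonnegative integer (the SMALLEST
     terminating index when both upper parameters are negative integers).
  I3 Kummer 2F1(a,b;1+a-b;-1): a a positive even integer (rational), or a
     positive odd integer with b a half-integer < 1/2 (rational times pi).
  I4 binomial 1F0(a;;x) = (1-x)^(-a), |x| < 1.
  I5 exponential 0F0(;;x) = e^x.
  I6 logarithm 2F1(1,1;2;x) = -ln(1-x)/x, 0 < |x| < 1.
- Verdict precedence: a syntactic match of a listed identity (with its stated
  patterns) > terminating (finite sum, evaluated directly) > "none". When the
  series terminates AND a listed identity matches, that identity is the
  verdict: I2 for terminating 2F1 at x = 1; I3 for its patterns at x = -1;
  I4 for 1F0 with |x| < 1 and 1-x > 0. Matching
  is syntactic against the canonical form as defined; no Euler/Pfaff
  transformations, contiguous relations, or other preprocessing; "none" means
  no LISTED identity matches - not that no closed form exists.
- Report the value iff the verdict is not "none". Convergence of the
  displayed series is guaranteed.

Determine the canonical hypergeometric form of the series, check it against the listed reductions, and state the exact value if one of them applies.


This is 2 * 0F0(-; -; \frac{8}{9}) in reduced canonical form. Verdict: the exponential series (I5) fires (the 0F0 exponential series at x = \frac{8}{9}). Sum: 2 \cdot e^{\frac{8}{9}}.

First insight: t_0 being 2, (1)_k (C = 2) is k! itself.
Consecutive-term ratio: r(k) = \frac{8}{9} * 1 / [(k+1)] - poly over poly, x = \frac{8}{9} from leading terms; C = 2 at k = 0.


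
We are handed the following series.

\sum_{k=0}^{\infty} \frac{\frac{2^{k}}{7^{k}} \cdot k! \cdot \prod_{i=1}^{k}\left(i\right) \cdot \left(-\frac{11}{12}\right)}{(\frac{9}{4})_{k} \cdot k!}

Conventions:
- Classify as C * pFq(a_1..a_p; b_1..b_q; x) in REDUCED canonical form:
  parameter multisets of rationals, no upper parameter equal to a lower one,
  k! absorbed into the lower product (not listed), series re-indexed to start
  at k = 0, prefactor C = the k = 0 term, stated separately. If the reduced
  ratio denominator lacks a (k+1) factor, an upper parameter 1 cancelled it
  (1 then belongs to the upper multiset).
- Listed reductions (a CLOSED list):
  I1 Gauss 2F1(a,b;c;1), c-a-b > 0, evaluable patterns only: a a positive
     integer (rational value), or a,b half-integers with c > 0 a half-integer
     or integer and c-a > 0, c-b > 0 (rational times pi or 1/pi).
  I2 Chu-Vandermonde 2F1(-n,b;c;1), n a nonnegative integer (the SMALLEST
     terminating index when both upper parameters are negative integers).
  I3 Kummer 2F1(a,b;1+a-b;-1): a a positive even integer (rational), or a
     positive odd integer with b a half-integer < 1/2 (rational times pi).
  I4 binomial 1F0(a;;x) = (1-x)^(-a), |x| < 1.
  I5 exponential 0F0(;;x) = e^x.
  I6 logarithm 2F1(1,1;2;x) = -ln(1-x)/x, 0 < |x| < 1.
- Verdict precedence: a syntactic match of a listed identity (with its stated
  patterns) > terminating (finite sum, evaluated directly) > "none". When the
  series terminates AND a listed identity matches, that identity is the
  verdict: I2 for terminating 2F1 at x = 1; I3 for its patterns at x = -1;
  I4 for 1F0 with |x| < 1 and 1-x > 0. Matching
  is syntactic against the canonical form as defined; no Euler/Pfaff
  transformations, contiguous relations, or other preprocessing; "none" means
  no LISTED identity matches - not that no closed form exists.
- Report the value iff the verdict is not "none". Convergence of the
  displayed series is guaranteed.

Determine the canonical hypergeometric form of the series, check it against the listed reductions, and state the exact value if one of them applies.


x = \frac{2}{7} here; the reduced form reads 2F1, upper {1, 1}, lower {\frac{9}{4}}, C = -\frac{11}{12}. Verdict: no listed reduction: x = \frac{2}{7} and upper {1, 1} fail every I1-I6 pattern.

Key observation: t_0 being -\frac{11}{12}, the two geometric factors (prefactor -11/12) combine into one argument.
Term ratio: r(k) = \frac{2}{7} * (k+1) (k+1) / [(k+\frac{9}{4}) (k+1)] ; factor over Q: parameters, x = \frac{2}{7}, and C = -\frac{11}{12}.


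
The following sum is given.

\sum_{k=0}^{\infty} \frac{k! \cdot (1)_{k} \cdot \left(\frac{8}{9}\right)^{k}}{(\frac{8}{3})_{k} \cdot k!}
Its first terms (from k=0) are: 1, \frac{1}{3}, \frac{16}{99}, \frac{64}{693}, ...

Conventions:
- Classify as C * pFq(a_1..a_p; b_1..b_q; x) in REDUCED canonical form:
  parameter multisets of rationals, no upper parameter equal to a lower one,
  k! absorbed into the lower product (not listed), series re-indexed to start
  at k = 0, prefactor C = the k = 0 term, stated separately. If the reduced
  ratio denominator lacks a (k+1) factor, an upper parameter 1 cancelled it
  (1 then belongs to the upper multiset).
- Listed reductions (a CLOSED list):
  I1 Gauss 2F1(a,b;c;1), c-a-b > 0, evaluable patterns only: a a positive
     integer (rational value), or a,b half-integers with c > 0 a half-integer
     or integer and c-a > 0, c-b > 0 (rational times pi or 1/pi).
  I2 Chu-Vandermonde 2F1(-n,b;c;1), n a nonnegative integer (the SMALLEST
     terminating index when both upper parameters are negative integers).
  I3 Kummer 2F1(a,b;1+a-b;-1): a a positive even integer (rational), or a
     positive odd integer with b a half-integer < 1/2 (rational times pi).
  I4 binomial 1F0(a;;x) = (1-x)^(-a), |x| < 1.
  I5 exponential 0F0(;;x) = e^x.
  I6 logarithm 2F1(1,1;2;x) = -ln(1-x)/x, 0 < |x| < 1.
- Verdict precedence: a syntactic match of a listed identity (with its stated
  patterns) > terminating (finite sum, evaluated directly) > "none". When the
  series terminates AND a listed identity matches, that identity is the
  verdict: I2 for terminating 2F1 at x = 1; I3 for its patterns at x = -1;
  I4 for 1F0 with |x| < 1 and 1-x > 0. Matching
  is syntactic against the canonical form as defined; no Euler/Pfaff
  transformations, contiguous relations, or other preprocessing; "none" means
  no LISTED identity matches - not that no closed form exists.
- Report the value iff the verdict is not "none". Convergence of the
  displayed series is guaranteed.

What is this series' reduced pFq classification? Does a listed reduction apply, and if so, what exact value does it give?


Classification (C = 1): 2F1 with upper {1, 1}, lower {\frac{8}{3}}, argument x = \frac{8}{9}. Verdict: none (x = \frac{8}{9}): each listed identity misses the multisets {1, 1} ; {\frac{8}{3}}.

Key step: x = \frac{8}{9} and the factorial ratio (C = 1, x = 8/9) (k+a-1)!/(a-1)! is a rising factorial (a)_k.
Adjacent-term ratio: r(k) = \frac{8}{9} * (k+1) (k+1) / [(k+\frac{8}{3}) (k+1)] - poly over poly, x = \frac{8}{9} from leading terms; C = 1 at k = 0.


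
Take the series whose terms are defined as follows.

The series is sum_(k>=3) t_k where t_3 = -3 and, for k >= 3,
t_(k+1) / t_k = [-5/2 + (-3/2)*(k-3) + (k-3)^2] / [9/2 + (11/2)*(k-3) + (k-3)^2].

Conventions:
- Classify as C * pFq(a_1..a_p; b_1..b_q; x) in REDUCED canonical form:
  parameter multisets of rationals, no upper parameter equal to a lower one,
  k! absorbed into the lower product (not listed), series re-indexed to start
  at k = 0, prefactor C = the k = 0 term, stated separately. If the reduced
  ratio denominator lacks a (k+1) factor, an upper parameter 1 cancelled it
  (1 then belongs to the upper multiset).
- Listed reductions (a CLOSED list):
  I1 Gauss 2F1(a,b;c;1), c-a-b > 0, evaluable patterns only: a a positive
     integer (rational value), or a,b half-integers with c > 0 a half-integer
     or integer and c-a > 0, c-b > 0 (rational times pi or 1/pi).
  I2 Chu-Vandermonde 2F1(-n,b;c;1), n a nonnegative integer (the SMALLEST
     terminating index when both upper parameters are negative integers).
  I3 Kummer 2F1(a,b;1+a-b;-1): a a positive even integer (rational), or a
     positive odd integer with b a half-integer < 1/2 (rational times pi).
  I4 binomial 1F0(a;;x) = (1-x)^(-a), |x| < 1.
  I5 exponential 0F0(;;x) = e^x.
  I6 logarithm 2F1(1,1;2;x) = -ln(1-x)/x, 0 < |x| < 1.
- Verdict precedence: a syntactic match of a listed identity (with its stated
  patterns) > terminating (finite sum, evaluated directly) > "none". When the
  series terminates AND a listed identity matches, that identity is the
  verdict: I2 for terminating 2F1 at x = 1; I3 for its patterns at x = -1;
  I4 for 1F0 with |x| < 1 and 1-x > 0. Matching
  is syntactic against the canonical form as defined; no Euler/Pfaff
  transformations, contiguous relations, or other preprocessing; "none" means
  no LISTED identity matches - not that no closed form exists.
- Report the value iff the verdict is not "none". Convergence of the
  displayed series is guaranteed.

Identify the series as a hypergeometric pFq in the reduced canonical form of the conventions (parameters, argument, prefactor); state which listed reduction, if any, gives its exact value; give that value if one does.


The tell: from the first term -3: roots of the ratio polynomials (C = -3) are the negated parameters.
Adjacent-term ratio: r(k) = 1 * (k-5/2) (k+1) / [(k+9/2) (k+1)] - rational; roots negated = parameters, x = 1, C = -3.

The series (x = 1) is 2F1: upper {-5/2, 1}, lower {9/2}, prefactor -3. Verdict: Gauss's theorem (I1) applies (x = 1: the Gamma ratio telescopes since c-a-b = 6 > 0 and a = 1 in Z>0). Hence: -7/4.


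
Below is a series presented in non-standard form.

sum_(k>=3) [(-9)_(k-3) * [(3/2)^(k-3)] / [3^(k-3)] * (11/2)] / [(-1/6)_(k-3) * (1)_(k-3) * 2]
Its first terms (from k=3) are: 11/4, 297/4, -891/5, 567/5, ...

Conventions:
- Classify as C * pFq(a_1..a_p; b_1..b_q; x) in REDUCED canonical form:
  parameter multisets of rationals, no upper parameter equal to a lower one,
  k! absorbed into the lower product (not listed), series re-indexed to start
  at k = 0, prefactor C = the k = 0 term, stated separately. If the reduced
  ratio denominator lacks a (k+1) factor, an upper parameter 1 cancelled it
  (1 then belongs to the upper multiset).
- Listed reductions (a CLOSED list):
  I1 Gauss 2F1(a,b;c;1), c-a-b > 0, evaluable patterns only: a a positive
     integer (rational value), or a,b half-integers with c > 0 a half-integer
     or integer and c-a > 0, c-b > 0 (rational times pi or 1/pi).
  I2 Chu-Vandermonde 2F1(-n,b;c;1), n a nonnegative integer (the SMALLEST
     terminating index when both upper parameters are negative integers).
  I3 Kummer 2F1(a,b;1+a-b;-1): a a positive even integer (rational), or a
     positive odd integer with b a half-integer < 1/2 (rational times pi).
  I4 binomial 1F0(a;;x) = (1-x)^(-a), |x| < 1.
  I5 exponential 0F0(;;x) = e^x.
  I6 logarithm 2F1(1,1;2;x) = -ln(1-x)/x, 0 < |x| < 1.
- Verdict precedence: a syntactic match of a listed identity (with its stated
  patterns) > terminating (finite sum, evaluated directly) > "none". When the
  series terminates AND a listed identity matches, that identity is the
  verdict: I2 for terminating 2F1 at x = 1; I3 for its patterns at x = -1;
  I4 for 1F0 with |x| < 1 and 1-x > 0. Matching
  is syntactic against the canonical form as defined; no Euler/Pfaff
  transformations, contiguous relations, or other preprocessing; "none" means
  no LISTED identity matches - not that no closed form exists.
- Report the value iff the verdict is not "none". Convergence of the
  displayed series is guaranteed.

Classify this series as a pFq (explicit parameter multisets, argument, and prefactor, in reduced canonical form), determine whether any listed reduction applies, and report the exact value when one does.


At argument 1/2: a 1F1 with upper {-9}, lower {-1/6}, scaled by C = 11/4. Verdict: terminating (-9 upstairs). 10 nonzero terms in all; added directly. Exact value: -54154817264/3823794275.

First insight: t_0 = 11/4 here, and (1)_k (C = 11/4) is k! itself.
Ratio: r(k) = (1/2) * (k-9) / [(k-1/6) (k+1)] - rational in k, leading ratio (1/2); with t_0 = 11/4, classification follows.


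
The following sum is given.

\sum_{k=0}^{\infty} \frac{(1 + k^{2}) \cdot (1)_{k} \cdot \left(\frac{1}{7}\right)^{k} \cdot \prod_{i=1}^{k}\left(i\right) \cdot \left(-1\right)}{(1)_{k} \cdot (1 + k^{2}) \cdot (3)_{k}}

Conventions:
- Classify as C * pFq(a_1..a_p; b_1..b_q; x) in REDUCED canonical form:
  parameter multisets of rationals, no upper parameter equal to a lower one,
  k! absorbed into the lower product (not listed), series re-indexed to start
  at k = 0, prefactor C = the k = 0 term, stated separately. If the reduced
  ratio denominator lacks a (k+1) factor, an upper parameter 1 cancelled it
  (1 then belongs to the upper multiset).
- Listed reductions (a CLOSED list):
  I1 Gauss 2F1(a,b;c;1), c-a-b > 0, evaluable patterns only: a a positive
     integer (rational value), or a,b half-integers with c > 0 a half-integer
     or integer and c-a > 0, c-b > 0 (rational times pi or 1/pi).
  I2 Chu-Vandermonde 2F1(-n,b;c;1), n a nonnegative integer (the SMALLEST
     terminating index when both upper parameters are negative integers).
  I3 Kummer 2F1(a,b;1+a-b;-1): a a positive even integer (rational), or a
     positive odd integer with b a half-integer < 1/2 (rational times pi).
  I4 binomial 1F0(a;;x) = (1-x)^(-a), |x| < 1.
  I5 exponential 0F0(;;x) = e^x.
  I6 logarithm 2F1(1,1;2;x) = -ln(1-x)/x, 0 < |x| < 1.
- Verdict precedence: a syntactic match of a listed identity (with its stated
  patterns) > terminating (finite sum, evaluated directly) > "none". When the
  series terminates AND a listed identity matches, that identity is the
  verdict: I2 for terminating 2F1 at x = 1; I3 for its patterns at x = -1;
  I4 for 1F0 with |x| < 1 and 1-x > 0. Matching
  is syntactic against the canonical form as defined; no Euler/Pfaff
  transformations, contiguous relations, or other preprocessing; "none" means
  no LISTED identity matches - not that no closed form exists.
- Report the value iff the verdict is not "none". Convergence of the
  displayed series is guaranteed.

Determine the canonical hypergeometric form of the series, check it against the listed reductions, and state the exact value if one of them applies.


With C = -1: the canonical form is 2F1(1, 1; 3; \frac{1}{7}). Verdict: none (x = \frac{1}{7}): each listed identity misses the multisets {1, 1} ; {3}.

Structural cue: t_0 = -1 here, and (1)_k (prefactor -1) is k! itself.
Ratio: r(k) = \frac{1}{7} * (k+1) (k+1) / [(k+3) (k+1)] - rational; roots negated = parameters, x = \frac{1}{7}, C = -1.


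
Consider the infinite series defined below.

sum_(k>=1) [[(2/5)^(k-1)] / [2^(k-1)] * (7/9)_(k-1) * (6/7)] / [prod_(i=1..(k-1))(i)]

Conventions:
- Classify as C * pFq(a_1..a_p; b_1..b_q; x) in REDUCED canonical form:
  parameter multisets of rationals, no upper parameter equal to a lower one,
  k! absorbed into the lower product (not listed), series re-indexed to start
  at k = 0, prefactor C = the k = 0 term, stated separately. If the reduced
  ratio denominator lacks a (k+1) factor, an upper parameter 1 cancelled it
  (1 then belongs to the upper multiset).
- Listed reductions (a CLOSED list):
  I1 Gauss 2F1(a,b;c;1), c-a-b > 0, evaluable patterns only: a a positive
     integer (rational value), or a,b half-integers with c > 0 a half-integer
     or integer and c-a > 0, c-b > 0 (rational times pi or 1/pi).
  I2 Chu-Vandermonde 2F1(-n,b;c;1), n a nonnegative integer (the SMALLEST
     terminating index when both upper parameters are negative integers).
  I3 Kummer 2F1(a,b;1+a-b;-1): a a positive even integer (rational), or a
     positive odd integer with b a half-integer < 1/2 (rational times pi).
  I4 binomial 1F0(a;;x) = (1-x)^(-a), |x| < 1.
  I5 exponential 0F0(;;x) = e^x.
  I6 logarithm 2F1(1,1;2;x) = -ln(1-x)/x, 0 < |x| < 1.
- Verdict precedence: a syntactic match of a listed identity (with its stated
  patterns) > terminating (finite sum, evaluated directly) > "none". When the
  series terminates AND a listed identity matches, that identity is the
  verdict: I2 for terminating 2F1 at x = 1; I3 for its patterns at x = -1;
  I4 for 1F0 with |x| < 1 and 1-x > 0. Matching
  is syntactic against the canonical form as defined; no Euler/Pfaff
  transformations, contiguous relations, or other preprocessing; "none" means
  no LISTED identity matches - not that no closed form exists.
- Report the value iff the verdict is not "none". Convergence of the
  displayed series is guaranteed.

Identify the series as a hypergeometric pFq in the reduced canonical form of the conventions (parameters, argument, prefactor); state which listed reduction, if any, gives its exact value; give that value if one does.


Classification (C = 6/7): 1F0 with upper {7/9}, lower {-}, argument x = 1/5. Verdict: this is the binomial series (I4) (the 1F0 binomial series: exponent -7/9, x = 1/5). Sum: (6/7) * (4/5)^(-7/9).

Key observation: t_0 being 6/7, the two k-th powers (C = 6/7) combine into one argument.
Term ratio: r(k) = (1/5) * (k+7/9) / [(k+1)] - poly over poly, x = (1/5) from leading terms; C = 6/7 at k = 0.


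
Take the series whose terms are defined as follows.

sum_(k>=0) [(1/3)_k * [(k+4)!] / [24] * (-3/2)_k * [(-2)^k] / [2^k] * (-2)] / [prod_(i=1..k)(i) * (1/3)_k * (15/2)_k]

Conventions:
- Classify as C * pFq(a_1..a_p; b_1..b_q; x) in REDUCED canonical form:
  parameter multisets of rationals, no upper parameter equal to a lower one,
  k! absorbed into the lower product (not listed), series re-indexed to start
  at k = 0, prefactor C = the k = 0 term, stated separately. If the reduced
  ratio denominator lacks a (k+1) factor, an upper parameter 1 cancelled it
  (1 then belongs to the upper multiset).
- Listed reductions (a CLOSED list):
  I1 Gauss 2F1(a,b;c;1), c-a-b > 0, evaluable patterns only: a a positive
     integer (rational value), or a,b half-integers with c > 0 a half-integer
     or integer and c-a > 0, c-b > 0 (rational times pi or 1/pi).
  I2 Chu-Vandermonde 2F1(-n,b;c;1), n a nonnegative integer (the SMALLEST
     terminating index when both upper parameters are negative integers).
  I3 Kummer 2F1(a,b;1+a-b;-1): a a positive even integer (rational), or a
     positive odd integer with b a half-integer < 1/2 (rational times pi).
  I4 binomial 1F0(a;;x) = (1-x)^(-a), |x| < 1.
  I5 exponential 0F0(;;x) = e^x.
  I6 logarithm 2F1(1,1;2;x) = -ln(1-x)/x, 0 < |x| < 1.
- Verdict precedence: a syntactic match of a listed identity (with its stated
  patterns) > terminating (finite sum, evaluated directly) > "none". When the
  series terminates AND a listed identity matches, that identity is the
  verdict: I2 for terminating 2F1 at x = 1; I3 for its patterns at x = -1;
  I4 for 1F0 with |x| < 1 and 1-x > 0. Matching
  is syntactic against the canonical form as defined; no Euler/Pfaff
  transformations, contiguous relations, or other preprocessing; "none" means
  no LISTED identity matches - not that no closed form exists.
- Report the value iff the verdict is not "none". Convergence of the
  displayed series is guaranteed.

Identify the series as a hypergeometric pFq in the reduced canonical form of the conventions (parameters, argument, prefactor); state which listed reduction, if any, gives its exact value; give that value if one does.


The series (x = -1) is 2F1: upper {-3/2, 5}, lower {15/2}, prefactor -2. Verdict: the Kummer evaluation I3 applies (x = -1; c = 15/2 equals 1+a-b for upper {-3/2, 5}: listed pattern). Value: (-45045/32768) * pi.

Structural cue: with t_0 = -2, the factorial ratio (prefactor -2) (k+a-1)!/(a-1)! is a rising factorial (a)_k.
Ratio: r(k) = (-1) * (k-3/2) (k+5) / [(k+15/2) (k+1)] - rational in k. x = (-1); t_0 = -2; negate the roots.


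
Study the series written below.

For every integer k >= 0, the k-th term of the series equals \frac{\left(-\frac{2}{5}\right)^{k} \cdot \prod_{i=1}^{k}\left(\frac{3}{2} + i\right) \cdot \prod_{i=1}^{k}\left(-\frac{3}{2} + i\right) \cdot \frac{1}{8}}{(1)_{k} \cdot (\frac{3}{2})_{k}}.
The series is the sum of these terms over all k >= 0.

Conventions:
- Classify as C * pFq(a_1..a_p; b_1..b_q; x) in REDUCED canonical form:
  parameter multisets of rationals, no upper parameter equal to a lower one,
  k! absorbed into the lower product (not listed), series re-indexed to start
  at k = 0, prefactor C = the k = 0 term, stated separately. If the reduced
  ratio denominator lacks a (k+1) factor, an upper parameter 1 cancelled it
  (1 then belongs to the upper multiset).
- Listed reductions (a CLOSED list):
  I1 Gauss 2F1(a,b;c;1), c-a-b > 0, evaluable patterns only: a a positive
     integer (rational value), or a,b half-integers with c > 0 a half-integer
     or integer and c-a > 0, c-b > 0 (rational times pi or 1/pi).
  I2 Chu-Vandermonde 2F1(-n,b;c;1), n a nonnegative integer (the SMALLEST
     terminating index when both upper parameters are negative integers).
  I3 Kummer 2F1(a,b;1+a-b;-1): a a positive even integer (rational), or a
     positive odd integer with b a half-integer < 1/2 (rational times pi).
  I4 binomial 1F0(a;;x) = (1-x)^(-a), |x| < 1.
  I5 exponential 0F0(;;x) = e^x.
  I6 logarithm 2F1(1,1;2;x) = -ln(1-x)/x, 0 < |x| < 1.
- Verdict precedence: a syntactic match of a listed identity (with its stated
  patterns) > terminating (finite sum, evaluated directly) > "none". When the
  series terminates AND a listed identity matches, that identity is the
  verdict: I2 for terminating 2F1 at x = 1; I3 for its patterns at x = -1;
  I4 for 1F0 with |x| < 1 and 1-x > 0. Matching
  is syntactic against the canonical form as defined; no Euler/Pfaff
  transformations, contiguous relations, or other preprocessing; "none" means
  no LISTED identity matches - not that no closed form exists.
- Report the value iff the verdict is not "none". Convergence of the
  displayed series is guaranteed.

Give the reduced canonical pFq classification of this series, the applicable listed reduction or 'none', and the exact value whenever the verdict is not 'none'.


x = -\frac{2}{5} here; the reduced form reads 2F1, upper {-\frac{1}{2}, \frac{5}{2}}, lower {\frac{3}{2}}, C = \frac{1}{8}. Verdict: none - at argument -\frac{2}{5} the multisets {-\frac{1}{2}, \frac{5}{2}} ; {\frac{3}{2}} match no listed identity.

Key observation: t_0 = \frac{1}{8} here, and (1)_k (C = 1/8) is k! itself.
Term ratio: r(k) = -\frac{2}{5} * (k-\frac{1}{2}) (k+\frac{5}{2}) / [(k+\frac{3}{2}) (k+1)] - rational in k. x = -\frac{2}{5}; t_0 = \frac{1}{8}; negate the roots.


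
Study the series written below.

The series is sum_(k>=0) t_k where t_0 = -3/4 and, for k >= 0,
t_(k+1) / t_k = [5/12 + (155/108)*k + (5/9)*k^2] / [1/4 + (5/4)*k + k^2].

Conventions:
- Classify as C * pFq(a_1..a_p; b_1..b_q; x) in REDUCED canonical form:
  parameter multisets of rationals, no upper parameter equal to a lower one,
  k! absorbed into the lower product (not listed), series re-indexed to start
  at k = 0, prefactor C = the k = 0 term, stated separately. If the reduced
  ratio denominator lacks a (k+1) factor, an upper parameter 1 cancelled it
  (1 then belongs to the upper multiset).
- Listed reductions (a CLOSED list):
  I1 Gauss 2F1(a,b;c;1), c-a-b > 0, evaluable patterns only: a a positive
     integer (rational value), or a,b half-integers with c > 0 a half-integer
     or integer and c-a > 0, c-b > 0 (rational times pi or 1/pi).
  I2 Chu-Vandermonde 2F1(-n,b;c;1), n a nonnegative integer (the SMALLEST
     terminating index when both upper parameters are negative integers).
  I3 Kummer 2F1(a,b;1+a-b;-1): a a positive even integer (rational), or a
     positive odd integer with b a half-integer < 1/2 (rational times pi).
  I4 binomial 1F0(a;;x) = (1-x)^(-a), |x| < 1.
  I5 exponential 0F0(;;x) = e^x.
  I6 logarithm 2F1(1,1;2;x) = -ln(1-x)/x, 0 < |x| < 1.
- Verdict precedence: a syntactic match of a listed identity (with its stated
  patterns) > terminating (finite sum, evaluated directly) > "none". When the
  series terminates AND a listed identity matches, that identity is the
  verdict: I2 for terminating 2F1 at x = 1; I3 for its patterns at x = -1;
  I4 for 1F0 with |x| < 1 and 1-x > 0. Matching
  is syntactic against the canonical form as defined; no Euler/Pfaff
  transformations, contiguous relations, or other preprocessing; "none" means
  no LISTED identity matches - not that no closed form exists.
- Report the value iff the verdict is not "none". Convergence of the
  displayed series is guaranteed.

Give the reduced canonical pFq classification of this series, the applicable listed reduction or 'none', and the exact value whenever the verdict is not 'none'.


The series (x = 5/9) is 2F1: upper {1/3, 9/4}, lower {1/4}, prefactor -3/4. Verdict: none (x = 5/9): each listed identity misses the multisets {1/3, 9/4} ; {1/4}.

Key step: x = (5/9) and the expanded ratio factors over Q; C = -3/4, x = 5/9, roots give parameters.
Step ratio: r(k) = (5/9) * (k+1/3) (k+9/4) / [(k+1/4) (k+1)] - rational in k, leading ratio (5/9); with t_0 = -3/4, classification follows.


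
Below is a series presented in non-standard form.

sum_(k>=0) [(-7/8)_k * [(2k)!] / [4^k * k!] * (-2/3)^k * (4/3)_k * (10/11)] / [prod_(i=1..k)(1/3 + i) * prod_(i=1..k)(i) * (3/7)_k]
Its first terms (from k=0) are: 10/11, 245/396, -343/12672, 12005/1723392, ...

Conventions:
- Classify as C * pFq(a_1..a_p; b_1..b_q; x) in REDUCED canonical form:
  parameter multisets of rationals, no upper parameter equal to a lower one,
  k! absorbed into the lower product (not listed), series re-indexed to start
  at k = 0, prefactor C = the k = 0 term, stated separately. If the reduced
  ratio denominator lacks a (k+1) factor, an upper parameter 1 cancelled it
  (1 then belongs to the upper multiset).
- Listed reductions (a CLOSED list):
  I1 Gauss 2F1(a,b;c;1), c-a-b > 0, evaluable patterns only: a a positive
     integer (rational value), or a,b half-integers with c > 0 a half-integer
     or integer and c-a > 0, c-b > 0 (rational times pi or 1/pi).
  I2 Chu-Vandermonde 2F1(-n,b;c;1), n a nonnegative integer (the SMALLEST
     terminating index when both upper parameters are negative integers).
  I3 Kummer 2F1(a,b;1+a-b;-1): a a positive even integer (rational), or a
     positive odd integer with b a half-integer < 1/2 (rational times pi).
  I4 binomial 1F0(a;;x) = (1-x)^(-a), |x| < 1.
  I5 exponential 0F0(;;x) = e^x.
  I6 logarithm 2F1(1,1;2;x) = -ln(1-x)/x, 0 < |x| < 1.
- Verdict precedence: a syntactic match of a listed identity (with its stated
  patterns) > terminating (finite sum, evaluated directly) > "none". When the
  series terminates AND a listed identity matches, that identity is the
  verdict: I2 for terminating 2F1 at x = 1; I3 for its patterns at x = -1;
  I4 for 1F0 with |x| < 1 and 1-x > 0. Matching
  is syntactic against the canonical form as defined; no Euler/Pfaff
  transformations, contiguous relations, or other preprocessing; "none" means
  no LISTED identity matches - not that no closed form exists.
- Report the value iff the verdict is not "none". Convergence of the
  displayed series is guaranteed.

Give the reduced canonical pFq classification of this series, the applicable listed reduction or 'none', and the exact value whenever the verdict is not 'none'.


Canonical form: C = 10/11 times 2F1 with upper {-7/8, 1/2}, lower {3/7}, x = -2/3. Verdict: none (x = -2/3): each listed identity misses the multisets {-7/8, 1/2} ; {3/7}.

Key step: from the first term 10/11: the parameter 4/3 appears in both the upper and lower lists and cancels.
Consecutive-term ratio: r(k) = (-2/3) * (k-7/8) (k+1/2) / [(k+3/7) (k+1)] ; factor over Q: parameters, x = (-2/3), and C = 10/11.


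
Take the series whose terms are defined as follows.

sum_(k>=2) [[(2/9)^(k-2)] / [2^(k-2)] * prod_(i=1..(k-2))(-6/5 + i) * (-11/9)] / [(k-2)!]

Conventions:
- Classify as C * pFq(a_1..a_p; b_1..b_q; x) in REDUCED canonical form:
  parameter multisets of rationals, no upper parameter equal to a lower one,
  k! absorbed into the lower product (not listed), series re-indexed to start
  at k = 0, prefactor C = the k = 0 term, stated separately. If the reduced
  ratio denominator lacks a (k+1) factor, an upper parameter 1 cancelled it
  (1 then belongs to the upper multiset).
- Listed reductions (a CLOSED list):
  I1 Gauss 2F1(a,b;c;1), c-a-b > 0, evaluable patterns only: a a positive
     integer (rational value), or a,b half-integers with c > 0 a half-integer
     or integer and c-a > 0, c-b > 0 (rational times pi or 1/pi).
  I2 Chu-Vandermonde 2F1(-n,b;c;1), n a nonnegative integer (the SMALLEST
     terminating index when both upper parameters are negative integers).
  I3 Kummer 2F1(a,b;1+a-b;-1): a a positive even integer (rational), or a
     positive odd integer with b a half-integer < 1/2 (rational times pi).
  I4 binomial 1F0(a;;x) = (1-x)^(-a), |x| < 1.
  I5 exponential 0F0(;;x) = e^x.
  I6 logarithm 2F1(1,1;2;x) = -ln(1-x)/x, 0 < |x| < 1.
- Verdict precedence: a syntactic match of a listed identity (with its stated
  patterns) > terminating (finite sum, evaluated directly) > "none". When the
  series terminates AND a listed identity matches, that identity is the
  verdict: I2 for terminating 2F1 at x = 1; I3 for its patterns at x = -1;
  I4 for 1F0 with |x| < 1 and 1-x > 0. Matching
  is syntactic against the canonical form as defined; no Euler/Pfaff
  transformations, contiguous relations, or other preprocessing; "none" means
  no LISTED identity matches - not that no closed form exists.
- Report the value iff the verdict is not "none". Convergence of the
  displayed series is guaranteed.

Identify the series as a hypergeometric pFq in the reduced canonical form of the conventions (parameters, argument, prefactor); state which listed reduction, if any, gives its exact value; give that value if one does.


The series (x = 1/9) is 1F0: upper {-1/5}, lower {-}, prefactor -11/9. Verdict at x = 1/9: the I4 binomial reduction matches (the 1F0 binomial series: exponent 1/5, x = 1/9). Exact value: (-11/9) * (8/9)^(1/5).

Key observation: t_0 being -11/9, the two k-th powers (C = -11/9) combine into one argument.
Consecutive-term ratio: r(k) = (1/9) * (k-1/5) / [(k+1)] - rational; roots negated = parameters, x = (1/9), C = -11/9.


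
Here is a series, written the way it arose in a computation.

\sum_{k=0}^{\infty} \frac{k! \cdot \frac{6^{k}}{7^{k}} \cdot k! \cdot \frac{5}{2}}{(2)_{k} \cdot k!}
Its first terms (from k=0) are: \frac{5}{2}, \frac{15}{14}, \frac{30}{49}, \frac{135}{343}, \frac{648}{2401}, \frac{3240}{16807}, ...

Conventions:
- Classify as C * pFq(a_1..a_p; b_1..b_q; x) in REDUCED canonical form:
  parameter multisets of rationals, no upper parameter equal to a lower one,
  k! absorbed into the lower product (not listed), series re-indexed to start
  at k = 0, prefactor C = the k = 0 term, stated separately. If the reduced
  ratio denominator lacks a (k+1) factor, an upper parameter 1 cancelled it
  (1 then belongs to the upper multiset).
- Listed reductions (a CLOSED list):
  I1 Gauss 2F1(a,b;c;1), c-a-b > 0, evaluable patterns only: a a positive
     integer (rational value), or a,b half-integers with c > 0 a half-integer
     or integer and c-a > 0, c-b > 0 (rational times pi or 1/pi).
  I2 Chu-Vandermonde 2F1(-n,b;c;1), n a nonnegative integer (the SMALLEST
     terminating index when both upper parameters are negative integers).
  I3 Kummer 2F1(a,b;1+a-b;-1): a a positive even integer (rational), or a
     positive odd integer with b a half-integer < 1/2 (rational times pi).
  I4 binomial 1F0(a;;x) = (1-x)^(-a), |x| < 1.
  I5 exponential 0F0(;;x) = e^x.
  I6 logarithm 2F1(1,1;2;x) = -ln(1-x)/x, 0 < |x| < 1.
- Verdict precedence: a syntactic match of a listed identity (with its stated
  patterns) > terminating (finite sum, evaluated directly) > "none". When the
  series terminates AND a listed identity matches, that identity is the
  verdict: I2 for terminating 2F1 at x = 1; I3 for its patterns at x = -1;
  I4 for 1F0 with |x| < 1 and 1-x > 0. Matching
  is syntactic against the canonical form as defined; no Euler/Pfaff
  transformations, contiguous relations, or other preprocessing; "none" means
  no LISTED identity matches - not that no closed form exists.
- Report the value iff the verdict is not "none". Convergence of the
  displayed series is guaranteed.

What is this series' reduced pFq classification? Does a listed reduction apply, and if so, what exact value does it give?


Key step: x = \frac{6}{7} and the two geometric factors (C = 5/2) combine into one argument.
Adjacent-term ratio: r(k) = \frac{6}{7} * (k+1) (k+1) / [(k+2) (k+1)] - rational in k. x = \frac{6}{7}; t_0 = \frac{5}{2}; negate the roots.

x = \frac{6}{7} here; the reduced form reads 2F1, upper {1, 1}, lower {2}, C = \frac{5}{2}. Verdict at x = \frac{6}{7}: the I6 logarithm reduction matches (the logarithm: parameters (1,1;2), x = \frac{6}{7}). Hence: \left(-\frac{35}{12}\right) \cdot \ln\left(\frac{1}{7}\right).


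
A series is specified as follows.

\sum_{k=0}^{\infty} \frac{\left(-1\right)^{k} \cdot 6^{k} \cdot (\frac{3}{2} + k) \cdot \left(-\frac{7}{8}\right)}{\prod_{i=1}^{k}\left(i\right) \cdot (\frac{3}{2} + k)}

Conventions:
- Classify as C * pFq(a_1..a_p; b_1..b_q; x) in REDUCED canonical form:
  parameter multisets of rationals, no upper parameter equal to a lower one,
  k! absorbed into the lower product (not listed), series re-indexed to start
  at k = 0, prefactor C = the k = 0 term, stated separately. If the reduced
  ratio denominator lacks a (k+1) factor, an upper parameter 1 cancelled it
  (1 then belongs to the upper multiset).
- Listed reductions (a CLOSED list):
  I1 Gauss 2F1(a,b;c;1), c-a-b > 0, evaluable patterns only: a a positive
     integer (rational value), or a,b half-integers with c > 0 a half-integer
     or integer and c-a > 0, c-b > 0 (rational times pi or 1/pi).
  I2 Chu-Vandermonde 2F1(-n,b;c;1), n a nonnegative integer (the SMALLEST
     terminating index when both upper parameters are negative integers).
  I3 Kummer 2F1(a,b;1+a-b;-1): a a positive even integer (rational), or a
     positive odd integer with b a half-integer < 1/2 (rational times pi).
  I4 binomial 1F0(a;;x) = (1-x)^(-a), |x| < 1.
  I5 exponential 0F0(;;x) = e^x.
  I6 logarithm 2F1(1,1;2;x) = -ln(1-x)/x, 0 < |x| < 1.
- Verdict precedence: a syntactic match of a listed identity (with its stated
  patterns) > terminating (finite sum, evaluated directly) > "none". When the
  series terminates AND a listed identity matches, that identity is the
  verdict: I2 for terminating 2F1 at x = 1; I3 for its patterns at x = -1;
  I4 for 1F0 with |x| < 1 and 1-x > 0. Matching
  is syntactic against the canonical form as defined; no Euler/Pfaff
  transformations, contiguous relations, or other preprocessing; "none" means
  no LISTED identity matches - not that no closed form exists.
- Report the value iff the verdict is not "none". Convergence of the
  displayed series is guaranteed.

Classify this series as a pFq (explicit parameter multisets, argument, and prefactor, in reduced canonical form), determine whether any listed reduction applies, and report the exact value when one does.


Classification (C = -\frac{7}{8}): 0F0 with upper {-}, lower {-}, argument x = -6. Verdict: the exponential series (I5) applies (the 0F0 exponential series at x = -6). Hence: \left(-\frac{7}{8}\right) \cdot e^{-6}.

Key step: x = -6 and the (-1)^k factor (C = -7/8) folds into the argument's sign.
Term ratio: r(k) = -6 * 1 / [(k+1)] ; factor over Q: parameters, x = -6, and C = -\frac{7}{8}.
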